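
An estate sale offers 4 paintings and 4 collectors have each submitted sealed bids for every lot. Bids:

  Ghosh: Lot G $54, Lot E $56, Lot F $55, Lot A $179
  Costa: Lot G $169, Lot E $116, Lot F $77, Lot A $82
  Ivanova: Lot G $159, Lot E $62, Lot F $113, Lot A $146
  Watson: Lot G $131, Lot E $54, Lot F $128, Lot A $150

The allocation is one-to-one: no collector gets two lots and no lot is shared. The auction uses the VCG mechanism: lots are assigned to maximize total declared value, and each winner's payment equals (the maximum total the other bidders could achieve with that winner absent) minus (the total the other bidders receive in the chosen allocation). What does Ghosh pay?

Ghosh pays $40.

Efficient allocation: Ghosh→Lot A ($179), Costa→Lot E ($116), Ivanova→Lot G ($159), Watson→Lot F ($128); total welfare W = $582.
Ghosh receives Lot A at value $179, so the others get W − 179 = $403.
Without Ghosh: best allocation of the remaining 3 bidders over all 4 lots is Costa→Lot G ($169), Ivanova→Lot A ($146), Watson→Lot F ($128), total $443.
VCG payment = (others' best without Ghosh) − (others' welfare with Ghosh) = 443 − 403 = $40.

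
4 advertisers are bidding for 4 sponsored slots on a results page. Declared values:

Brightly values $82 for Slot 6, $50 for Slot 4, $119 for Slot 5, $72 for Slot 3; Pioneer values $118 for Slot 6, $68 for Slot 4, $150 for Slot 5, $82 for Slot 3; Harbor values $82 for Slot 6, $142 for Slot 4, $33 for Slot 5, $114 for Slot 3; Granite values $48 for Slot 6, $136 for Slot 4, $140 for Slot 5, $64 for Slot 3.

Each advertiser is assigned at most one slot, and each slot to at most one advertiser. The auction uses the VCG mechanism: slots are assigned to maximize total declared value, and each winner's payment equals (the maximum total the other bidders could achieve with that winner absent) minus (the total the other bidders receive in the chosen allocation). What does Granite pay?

Granite pays $28.

Efficient allocation: Brightly→Slot 5 ($119), Pioneer→Slot 6 ($118), Harbor→Slot 3 ($114), Granite→Slot 4 ($136); total welfare W = $487.
Granite receives Slot 4 at value $136, so the others get W − 136 = $351.
Without Granite: best allocation of the remaining 3 bidders over all 4 slots is Brightly→Slot 5 ($119), Pioneer→Slot 6 ($118), Harbor→Slot 4 ($142), total $379.
VCG payment = (others' best without Granite) − (others' welfare with Granite) = 379 − 351 = $28.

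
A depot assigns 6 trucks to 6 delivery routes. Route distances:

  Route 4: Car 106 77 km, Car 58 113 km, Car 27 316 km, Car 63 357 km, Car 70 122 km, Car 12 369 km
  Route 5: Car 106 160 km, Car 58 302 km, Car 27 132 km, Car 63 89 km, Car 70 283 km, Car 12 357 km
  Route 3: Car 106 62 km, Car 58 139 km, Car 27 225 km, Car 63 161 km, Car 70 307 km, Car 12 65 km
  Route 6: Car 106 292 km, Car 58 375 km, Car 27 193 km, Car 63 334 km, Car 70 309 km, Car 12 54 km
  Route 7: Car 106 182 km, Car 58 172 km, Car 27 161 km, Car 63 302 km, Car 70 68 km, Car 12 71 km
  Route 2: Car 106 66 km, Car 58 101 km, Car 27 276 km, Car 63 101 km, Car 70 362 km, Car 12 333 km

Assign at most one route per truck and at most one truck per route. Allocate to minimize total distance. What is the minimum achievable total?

Minimum total: 530 km

This is the linear assignment problem.
Optimal: Car 106→Route 3 (62 km), Car 58→Route 4 (113 km), Car 27→Route 5 (132 km), Car 63→Route 2 (101 km), Car 70→Route 7 (68 km), Car 12→Route 6 (54 km) — total 62+113+132+101+68+54 = 530 km.
Min-entry greedy (repeatedly take the single cheapest remaining cell) gives 690 km, worse by 160.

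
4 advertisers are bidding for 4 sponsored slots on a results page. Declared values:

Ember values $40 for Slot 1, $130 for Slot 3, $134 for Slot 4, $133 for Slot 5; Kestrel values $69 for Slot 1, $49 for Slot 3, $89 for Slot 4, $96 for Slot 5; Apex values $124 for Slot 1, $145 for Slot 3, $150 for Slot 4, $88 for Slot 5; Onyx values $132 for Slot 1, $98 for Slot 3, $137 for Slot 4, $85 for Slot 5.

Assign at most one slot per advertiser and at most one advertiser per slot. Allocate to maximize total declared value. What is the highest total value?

Max total: $508

This is a one-to-one assignment (maximum-weight bipartite matching).
Optimal: Ember→Slot 3 ($130), Kestrel→Slot 5 ($96), Apex→Slot 4 ($150), Onyx→Slot 1 ($132) — total 130+96+150+132 = $508.
Column-greedy (each slot in turn goes to its best remaining advertiser) gives $507, worse by 1.
Next-best assignment: Ember→Slot 4, Kestrel→Slot 5, Apex→Slot 3, Onyx→Slot 1 = $507.
Every other assignment is strictly worse.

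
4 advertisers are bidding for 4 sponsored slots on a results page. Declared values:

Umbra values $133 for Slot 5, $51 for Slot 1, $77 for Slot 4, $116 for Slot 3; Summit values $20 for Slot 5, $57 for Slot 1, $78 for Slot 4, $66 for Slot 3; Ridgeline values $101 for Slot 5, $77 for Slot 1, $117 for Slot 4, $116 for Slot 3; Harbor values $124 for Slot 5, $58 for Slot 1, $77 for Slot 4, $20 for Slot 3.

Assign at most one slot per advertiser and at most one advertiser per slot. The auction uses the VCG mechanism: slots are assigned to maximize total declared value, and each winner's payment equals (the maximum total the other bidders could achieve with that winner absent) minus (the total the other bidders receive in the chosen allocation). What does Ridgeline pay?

Ridgeline pays $21.

Efficient allocation: Umbra→Slot 3 ($116), Summit→Slot 1 ($57), Ridgeline→Slot 4 ($117), Harbor→Slot 5 ($124); total welfare W = $414.
Ridgeline receives Slot 4 at value $117, so the others get W − 117 = $297.
Without Ridgeline: best allocation of the remaining 3 bidders over all 4 slots is Umbra→Slot 3 ($116), Summit→Slot 4 ($78), Harbor→Slot 5 ($124), total $318.
VCG payment = (others' best without Ridgeline) − (others' welfare with Ridgeline) = 318 − 297 = $21.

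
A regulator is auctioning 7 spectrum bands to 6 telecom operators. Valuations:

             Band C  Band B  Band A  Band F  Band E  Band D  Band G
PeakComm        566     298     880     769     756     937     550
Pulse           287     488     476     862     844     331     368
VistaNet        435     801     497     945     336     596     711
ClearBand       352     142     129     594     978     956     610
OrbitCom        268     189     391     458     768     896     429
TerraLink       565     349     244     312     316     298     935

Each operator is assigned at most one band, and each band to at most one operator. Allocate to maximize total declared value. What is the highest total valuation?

Optimal: PeakComm→Band A ($880M), Pulse→Band F ($862M), VistaNet→Band B ($801M), ClearBand→Band E ($978M), OrbitCom→Band D ($896M), TerraLink→Band G ($935M) — total 880+862+801+978+896+935 = $5352M.
Column-greedy (each band in turn goes to its best remaining operator) gives $3503M, worse by 1849.
Checked against all permutations: $5352M is optimal.

Max total: $5352M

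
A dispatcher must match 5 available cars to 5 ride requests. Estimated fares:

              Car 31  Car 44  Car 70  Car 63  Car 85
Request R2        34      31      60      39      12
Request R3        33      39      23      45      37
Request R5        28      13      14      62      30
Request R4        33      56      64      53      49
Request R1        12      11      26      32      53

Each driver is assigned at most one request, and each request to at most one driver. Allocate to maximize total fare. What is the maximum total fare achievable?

This is a one-to-one assignment (maximum-weight bipartite matching).
Optimal: Car 31→Request R3 ($33), Car 44→Request R4 ($56), Car 70→Request R2 ($60), Car 63→Request R5 ($62), Car 85→Request R1 ($53) — total 33+56+60+62+53 = $264.
Row-greedy (each driver in turn takes its best remaining request) gives $215, worse by 49.
Next-best assignment: Car 31→Request R2, Car 44→Request R3, Car 70→Request R4, Car 63→Request R5, Car 85→Request R1 = $252.

Max total: $264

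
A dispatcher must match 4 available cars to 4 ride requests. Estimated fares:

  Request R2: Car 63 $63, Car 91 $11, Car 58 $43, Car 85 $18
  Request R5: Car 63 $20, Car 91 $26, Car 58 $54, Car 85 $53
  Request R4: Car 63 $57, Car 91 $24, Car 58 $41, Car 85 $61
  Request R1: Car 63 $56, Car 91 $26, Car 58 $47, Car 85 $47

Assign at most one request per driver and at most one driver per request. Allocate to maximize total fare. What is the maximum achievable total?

Optimal: Car 63→Request R2 ($63), Car 91→Request R1 ($26), Car 58→Request R5 ($54), Car 85→Request R4 ($61) — total 63+26+54+61 = $204.
Row-greedy (each driver in turn takes its best remaining request) gives $197, worse by 7.
Next-best assignment: Car 63→Request R2, Car 91→Request R5, Car 58→Request R1, Car 85→Request R4 = $197.
Checked against all permutations: $204 is optimal.

Max total: $204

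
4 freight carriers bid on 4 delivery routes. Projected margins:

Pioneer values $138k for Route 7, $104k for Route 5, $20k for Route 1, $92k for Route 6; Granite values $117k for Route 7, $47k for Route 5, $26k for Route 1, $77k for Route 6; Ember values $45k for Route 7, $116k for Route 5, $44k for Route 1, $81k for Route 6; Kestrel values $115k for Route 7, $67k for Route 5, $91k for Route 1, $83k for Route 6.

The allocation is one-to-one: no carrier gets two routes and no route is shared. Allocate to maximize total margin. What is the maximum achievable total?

Maximum total: $422k

This is the linear assignment problem.
Optimal: Pioneer→Route 7 ($138k), Granite→Route 6 ($77k), Ember→Route 5 ($116k), Kestrel→Route 1 ($91k) — total 138+77+116+91 = $422k.
Next-best assignment: Pioneer→Route 6, Granite→Route 7, Ember→Route 5, Kestrel→Route 1 = $416k.
Swapping Kestrel↔Ember (Kestrel→Route 5 $67k, Ember→Route 1 $44k) loses 96.
Checked against all permutations: $422k is optimal.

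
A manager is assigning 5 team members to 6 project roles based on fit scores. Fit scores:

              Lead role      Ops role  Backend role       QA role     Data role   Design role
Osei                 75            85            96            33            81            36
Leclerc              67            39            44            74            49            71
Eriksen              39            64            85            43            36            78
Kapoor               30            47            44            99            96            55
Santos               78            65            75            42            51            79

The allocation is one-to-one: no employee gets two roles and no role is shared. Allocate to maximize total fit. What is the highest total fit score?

Optimal: Osei→Backend role (96 pts), Leclerc→QA role (74 pts), Eriksen→Design role (78 pts), Kapoor→Data role (96 pts), Santos→Lead role (78 pts) — total 96+74+78+96+78 = 422 pts.
Max-entry greedy (repeatedly take the single best remaining cell) gives 405 pts, worse by 17.
Next-best assignment: Osei→Ops role, Leclerc→QA role, Eriksen→Backend role, Kapoor→Data role, Santos→Design role = 419 pts.
No other one-to-one assignment exceeds 422 pts.

Max total: 422 pts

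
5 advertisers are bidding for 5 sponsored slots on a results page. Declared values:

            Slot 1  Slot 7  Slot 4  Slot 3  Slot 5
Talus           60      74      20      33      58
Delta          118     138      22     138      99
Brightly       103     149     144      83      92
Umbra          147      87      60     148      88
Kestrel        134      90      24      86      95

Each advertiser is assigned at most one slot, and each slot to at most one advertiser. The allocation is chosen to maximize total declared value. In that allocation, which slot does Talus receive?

This is the linear assignment problem.
Optimal: Talus→Slot 5 ($58), Delta→Slot 7 ($138), Brightly→Slot 4 ($144), Umbra→Slot 3 ($148), Kestrel→Slot 1 ($134) — total 58+138+144+148+134 = $622.
Max-entry greedy (repeatedly take the single best remaining cell) gives $550, worse by 72.
Swapping Talus↔Brightly (Talus→Slot 4 $20, Brightly→Slot 5 $92) loses 90.
Talus's own top slot is Slot 7 ($74), but forcing Talus→Slot 7 and reassigning the rest optimally gives only $599 — worse by 23.

Talus receives Slot 5.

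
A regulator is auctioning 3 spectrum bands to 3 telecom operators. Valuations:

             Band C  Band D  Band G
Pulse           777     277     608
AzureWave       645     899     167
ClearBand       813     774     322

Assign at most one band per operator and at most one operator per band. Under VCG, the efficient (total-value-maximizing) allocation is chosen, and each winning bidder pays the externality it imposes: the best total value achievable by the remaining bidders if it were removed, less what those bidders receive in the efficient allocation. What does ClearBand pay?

Efficient allocation: Pulse→Band G ($608M), AzureWave→Band D ($899M), ClearBand→Band C ($813M); total welfare W = $2320M.
ClearBand receives Band C at value $813M, so the others get W − 813 = $1507M.
Without ClearBand: best allocation of the remaining 2 bidders over all 3 bands is Pulse→Band C ($777M), AzureWave→Band D ($899M), total $1676M.
VCG payment = (others' best without ClearBand) − (others' welfare with ClearBand) = 1676 − 1507 = $169M.

ClearBand pays $169M.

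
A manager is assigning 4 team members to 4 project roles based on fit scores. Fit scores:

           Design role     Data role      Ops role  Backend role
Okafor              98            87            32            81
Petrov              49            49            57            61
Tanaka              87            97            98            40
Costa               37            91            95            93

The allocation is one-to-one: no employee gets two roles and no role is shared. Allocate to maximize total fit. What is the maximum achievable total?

Max total: 351 pts

Optimal: Okafor→Design role (98 pts), Petrov→Backend role (61 pts), Tanaka→Data role (97 pts), Costa→Ops role (95 pts) — total 98+61+97+95 = 351 pts.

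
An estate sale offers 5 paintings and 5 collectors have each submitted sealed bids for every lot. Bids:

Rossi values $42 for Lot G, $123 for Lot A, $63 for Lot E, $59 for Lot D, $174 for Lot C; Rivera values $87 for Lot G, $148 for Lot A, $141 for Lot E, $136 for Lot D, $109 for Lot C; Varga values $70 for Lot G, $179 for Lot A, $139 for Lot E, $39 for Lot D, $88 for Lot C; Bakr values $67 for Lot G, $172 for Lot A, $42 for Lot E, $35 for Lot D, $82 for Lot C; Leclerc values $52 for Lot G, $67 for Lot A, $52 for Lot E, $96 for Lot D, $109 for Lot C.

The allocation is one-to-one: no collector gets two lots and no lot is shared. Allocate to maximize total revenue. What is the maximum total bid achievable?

Optimal: Rossi→Lot C ($174), Rivera→Lot D ($136), Varga→Lot E ($139), Bakr→Lot A ($172), Leclerc→Lot G ($52) — total 174+136+139+172+52 = $673.
Row-greedy (each collector in turn takes its best remaining lot) gives $624, worse by 49.

Max total: $673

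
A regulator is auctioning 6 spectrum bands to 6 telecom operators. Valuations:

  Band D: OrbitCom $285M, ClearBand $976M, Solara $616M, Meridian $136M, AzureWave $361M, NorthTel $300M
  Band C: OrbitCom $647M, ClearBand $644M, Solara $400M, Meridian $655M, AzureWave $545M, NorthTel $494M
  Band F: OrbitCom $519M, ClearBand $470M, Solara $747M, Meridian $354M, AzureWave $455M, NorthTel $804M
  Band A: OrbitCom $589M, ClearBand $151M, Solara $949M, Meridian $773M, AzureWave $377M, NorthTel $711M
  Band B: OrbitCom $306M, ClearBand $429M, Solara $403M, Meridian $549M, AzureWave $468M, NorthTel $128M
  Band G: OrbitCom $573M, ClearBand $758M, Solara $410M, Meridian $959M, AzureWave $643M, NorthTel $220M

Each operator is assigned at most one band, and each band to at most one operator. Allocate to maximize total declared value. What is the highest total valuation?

Optimal: OrbitCom→Band C ($647M), ClearBand→Band D ($976M), Solara→Band A ($949M), Meridian→Band G ($959M), AzureWave→Band B ($468M), NorthTel→Band F ($804M) — total 647+976+949+959+468+804 = $4803M.
Column-greedy (each band in turn goes to its best remaining operator) gives $4425M, worse by 378.
Next-best assignment: OrbitCom→Band C, ClearBand→Band D, Solara→Band A, Meridian→Band B, AzureWave→Band G, NorthTel→Band F = $4568M.
Checked against all permutations: $4803M is optimal.

Max total: $4803M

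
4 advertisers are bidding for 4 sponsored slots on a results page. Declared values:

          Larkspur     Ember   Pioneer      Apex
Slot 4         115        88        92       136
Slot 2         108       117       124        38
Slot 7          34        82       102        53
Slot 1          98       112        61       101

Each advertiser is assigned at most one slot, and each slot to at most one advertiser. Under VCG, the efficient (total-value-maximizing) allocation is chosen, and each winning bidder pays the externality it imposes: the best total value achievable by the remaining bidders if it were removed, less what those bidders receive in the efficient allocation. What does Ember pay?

Ember pays $12.

Efficient allocation: Larkspur→Slot 2 ($108), Ember→Slot 1 ($112), Pioneer→Slot 7 ($102), Apex→Slot 4 ($136); total welfare W = $458.
Ember receives Slot 1 at value $112, so the others get W − 112 = $346.
Without Ember: best allocation of the remaining 3 bidders over all 4 slots is Larkspur→Slot 1 ($98), Pioneer→Slot 2 ($124), Apex→Slot 4 ($136), total $358.
VCG payment = (others' best without Ember) − (others' welfare with Ember) = 358 − 346 = $12.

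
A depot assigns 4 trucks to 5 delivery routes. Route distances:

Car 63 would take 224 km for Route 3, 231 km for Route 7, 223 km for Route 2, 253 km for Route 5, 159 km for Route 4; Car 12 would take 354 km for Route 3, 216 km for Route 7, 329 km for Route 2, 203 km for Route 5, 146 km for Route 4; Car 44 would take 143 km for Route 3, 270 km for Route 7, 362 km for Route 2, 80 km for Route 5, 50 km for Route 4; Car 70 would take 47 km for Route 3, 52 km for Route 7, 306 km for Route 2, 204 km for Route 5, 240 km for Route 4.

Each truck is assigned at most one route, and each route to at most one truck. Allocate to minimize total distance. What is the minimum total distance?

Minimum total: 496 km

This is a one-to-one assignment (minimum-cost bipartite matching).
Optimal: Car 63→Route 2 (223 km), Car 12→Route 4 (146 km), Car 44→Route 5 (80 km), Car 70→Route 3 (47 km) — total 223+146+80+47 = 496 km.
Column-greedy (each route in turn goes to its cheapest remaining truck) gives 566 km, worse by 70.
Next-best assignment: Car 63→Route 2, Car 12→Route 4, Car 44→Route 5, Car 70→Route 7 = 501 km.
Swapping Car 70↔Car 63 (Car 70→Route 2 306 km, Car 63→Route 3 224 km) adds 260.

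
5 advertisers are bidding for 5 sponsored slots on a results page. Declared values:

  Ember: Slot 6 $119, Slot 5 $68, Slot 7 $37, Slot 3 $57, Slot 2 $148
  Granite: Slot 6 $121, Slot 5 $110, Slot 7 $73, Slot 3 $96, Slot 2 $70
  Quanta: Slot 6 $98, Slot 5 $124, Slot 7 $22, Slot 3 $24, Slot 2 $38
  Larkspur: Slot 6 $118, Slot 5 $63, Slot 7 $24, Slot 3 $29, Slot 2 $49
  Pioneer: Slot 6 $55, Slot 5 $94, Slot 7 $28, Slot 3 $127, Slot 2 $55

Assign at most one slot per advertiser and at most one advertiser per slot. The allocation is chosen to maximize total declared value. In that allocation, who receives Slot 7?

Optimal: Ember→Slot 2 ($148), Granite→Slot 7 ($73), Quanta→Slot 5 ($124), Larkspur→Slot 6 ($118), Pioneer→Slot 3 ($127) — total 148+73+124+118+127 = $590.
Granite's own top slot is Slot 6 ($121), but forcing Granite→Slot 6 and reassigning the rest optimally gives only $544 — worse by 46.

Granite receives Slot 7.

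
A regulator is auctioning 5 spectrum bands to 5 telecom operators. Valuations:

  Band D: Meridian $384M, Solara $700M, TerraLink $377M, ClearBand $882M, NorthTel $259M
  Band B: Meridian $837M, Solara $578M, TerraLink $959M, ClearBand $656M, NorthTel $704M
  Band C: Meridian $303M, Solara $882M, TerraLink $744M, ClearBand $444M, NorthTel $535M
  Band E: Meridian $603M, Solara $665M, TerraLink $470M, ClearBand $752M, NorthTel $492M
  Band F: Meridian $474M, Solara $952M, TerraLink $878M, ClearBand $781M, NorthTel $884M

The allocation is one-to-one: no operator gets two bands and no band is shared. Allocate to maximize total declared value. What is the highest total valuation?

Maximum total: $4210M

Optimal: Meridian→Band E ($603M), Solara→Band C ($882M), TerraLink→Band B ($959M), ClearBand→Band D ($882M), NorthTel→Band F ($884M) — total 603+882+959+882+884 = $4210M.
Max-entry greedy (repeatedly take the single best remaining cell) gives $3931M, worse by 279.
Next-best assignment: Meridian→Band B, Solara→Band E, TerraLink→Band C, ClearBand→Band D, NorthTel→Band F = $4012M.
Checked against all permutations: $4210M is optimal.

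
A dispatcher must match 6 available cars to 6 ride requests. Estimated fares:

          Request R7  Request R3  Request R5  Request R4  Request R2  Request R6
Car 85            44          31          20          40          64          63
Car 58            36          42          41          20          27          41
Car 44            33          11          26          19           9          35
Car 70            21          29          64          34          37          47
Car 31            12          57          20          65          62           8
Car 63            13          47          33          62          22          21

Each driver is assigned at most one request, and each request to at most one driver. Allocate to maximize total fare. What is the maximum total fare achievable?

Max total: $326

This is the linear assignment problem.
Optimal: Car 85→Request R6 ($63), Car 58→Request R3 ($42), Car 44→Request R7 ($33), Car 70→Request R5 ($64), Car 31→Request R2 ($62), Car 63→Request R4 ($62) — total 63+42+33+64+62+62 = $326.
Row-greedy (each driver in turn takes its best remaining request) gives $283, worse by 43.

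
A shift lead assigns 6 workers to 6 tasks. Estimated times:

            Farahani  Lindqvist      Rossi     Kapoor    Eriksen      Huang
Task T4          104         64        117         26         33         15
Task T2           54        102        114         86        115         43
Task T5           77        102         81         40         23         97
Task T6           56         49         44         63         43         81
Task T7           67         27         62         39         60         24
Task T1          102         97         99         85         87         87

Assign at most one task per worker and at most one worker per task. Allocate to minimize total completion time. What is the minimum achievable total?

Optimal: Farahani→Task T2 (54 min), Lindqvist→Task T7 (27 min), Rossi→Task T6 (44 min), Kapoor→Task T1 (85 min), Eriksen→Task T5 (23 min), Huang→Task T4 (15 min) — total 54+27+44+85+23+15 = 248 min.
Row-greedy (each worker in turn takes its cheapest remaining task) gives 261 min, worse by 13.
Every other assignment is strictly worse.

Min total: 248 min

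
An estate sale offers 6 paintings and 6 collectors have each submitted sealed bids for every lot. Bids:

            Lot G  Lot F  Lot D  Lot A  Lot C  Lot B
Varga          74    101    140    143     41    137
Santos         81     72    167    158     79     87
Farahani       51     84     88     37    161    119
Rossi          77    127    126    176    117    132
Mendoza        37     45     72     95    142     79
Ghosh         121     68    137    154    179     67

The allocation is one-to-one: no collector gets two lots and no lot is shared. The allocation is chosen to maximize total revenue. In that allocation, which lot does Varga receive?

Varga receives Lot B.

Optimal: Varga→Lot B ($137), Santos→Lot D ($167), Farahani→Lot F ($84), Rossi→Lot A ($176), Mendoza→Lot C ($142), Ghosh→Lot G ($121) — total 137+167+84+176+142+121 = $827.
Max-entry greedy (repeatedly take the single best remaining cell) gives $780, worse by 47.
Swapping Farahani↔Mendoza (Farahani→Lot C $161, Mendoza→Lot F $45) loses 20.
Every other assignment is strictly worse.
Varga's own top lot is Lot A ($143), but forcing Varga→Lot A and reassigning the rest optimally gives only $819 — worse by 8.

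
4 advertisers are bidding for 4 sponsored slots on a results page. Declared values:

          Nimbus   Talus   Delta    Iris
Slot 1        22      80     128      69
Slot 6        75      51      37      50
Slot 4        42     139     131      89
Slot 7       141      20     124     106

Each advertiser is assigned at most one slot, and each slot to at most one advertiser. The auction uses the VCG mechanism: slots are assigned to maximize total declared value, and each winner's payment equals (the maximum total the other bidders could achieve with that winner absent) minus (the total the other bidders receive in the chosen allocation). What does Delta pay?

Efficient allocation: Nimbus→Slot 7 ($141), Talus→Slot 4 ($139), Delta→Slot 1 ($128), Iris→Slot 6 ($50); total welfare W = $458.
Delta receives Slot 1 at value $128, so the others get W − 128 = $330.
Without Delta: best allocation of the remaining 3 bidders over all 4 slots is Nimbus→Slot 7 ($141), Talus→Slot 4 ($139), Iris→Slot 1 ($69), total $349.
VCG payment = (others' best without Delta) − (others' welfare with Delta) = 349 − 330 = $19.

Delta pays $19.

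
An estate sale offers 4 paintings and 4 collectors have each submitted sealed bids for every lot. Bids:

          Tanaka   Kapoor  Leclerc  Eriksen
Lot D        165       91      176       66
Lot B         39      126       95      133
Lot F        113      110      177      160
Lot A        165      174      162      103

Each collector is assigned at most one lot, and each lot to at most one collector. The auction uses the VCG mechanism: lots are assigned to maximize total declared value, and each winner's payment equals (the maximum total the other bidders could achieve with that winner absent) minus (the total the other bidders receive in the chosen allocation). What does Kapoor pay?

Kapoor pays $26.

Efficient allocation: Tanaka→Lot D ($165), Kapoor→Lot A ($174), Leclerc→Lot F ($177), Eriksen→Lot B ($133); total welfare W = $649.
Kapoor receives Lot A at value $174, so the others get W − 174 = $475.
Without Kapoor: best allocation of the remaining 3 bidders over all 4 lots is Tanaka→Lot A ($165), Leclerc→Lot D ($176), Eriksen→Lot F ($160), total $501.
VCG payment = (others' best without Kapoor) − (others' welfare with Kapoor) = 501 − 475 = $26.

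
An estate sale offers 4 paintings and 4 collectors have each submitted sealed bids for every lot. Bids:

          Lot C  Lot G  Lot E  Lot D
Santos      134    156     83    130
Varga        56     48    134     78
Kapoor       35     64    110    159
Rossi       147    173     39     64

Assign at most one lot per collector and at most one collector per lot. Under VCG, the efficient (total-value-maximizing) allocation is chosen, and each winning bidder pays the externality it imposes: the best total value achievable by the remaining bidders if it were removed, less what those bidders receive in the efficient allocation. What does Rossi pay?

Rossi pays $22.

Efficient allocation: Santos→Lot C ($134), Varga→Lot E ($134), Kapoor→Lot D ($159), Rossi→Lot G ($173); total welfare W = $600.
Rossi receives Lot G at value $173, so the others get W − 173 = $427.
Without Rossi: best allocation of the remaining 3 bidders over all 4 lots is Santos→Lot G ($156), Varga→Lot E ($134), Kapoor→Lot D ($159), total $449.
VCG payment = (others' best without Rossi) − (others' welfare with Rossi) = 449 − 427 = $22.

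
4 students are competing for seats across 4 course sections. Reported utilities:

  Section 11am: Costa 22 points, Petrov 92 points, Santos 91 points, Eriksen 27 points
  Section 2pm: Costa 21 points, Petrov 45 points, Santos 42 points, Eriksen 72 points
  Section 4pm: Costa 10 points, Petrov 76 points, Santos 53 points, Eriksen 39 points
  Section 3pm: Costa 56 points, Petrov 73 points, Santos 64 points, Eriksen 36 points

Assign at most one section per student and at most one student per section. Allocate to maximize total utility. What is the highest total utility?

Max total: 295 points

Treat this as an assignment problem: match each student to one section.
Optimal: Costa→Section 3pm (56 points), Petrov→Section 4pm (76 points), Santos→Section 11am (91 points), Eriksen→Section 2pm (72 points) — total 56+76+91+72 = 295 points.
Max-entry greedy (repeatedly take the single best remaining cell) gives 238 points, worse by 57.
Checked against all permutations: 295 points is optimal.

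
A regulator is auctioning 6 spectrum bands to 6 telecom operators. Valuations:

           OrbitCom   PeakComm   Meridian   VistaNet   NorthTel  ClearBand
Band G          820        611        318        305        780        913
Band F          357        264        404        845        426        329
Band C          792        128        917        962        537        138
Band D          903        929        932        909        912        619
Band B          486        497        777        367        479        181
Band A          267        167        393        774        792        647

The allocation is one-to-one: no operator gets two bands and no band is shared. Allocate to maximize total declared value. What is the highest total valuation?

Maximum total: $5048M

Treat this as an assignment problem: match each operator to one band.
Optimal: OrbitCom→Band C ($792M), PeakComm→Band D ($929M), Meridian→Band B ($777M), VistaNet→Band F ($845M), NorthTel→Band A ($792M), ClearBand→Band G ($913M) — total 792+929+777+845+792+913 = $5048M.
Max-entry greedy (repeatedly take the single best remaining cell) gives $4453M, worse by 595.
Next-best assignment: OrbitCom→Band B, PeakComm→Band D, Meridian→Band C, VistaNet→Band F, NorthTel→Band A, ClearBand→Band G = $4882M.
Swapping VistaNet↔NorthTel (VistaNet→Band A $774M, NorthTel→Band F $426M) loses 437.
Every other assignment is strictly worse.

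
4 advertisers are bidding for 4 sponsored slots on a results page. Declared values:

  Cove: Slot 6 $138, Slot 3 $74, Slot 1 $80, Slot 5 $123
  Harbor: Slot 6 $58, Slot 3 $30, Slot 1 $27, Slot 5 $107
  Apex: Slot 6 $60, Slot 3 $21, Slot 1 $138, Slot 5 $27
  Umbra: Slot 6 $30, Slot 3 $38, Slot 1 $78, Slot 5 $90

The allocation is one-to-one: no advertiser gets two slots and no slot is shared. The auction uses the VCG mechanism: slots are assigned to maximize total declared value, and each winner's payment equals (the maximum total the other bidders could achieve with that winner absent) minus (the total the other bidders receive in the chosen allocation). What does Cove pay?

Efficient allocation: Cove→Slot 6 ($138), Harbor→Slot 5 ($107), Apex→Slot 1 ($138), Umbra→Slot 3 ($38); total welfare W = $421.
Cove receives Slot 6 at value $138, so the others get W − 138 = $283.
Without Cove: best allocation of the remaining 3 bidders over all 4 slots is Harbor→Slot 6 ($58), Apex→Slot 1 ($138), Umbra→Slot 5 ($90), total $286.
VCG payment = (others' best without Cove) − (others' welfare with Cove) = 286 − 283 = $3.

Cove pays $3.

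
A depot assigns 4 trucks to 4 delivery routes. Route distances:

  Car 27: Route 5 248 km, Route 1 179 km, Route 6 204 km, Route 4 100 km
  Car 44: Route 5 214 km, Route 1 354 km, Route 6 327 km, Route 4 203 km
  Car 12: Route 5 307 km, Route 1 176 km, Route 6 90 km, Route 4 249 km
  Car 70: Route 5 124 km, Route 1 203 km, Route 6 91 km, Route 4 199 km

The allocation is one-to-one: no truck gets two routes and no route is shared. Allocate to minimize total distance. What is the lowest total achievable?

Optimal: Car 27→Route 4 (100 km), Car 44→Route 5 (214 km), Car 12→Route 1 (176 km), Car 70→Route 6 (91 km) — total 100+214+176+91 = 581 km.
Next-best assignment: Car 27→Route 1, Car 44→Route 4, Car 12→Route 6, Car 70→Route 5 = 596 km.
Checked against all permutations: 581 km is optimal.

Min total: 581 km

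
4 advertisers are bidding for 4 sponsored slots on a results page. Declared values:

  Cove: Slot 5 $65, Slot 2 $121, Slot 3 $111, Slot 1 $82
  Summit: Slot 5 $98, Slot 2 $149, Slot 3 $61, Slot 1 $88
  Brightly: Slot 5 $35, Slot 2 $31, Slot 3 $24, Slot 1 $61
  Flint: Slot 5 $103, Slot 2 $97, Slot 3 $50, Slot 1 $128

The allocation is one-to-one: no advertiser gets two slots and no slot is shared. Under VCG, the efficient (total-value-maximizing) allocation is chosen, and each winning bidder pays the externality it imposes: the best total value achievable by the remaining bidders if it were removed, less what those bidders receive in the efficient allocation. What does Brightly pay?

Efficient allocation: Cove→Slot 3 ($111), Summit→Slot 2 ($149), Brightly→Slot 1 ($61), Flint→Slot 5 ($103); total welfare W = $424.
Brightly receives Slot 1 at value $61, so the others get W − 61 = $363.
Without Brightly: best allocation of the remaining 3 bidders over all 4 slots is Cove→Slot 3 ($111), Summit→Slot 2 ($149), Flint→Slot 1 ($128), total $388.
VCG payment = (others' best without Brightly) − (others' welfare with Brightly) = 388 − 363 = $25.

Brightly pays $25.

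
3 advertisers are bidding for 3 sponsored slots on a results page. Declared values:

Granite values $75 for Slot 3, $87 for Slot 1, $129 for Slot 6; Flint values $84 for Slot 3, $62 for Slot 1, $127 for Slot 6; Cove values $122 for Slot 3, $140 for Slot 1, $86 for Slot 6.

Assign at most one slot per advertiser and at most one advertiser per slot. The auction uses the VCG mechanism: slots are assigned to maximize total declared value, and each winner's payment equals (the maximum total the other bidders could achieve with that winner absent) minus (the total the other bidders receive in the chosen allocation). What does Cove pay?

Cove pays $1.

Efficient allocation: Granite→Slot 6 ($129), Flint→Slot 3 ($84), Cove→Slot 1 ($140); total welfare W = $353.
Cove receives Slot 1 at value $140, so the others get W − 140 = $213.
Without Cove: best allocation of the remaining 2 bidders over all 3 slots is Granite→Slot 1 ($87), Flint→Slot 6 ($127), total $214.
VCG payment = (others' best without Cove) − (others' welfare with Cove) = 214 − 213 = $1.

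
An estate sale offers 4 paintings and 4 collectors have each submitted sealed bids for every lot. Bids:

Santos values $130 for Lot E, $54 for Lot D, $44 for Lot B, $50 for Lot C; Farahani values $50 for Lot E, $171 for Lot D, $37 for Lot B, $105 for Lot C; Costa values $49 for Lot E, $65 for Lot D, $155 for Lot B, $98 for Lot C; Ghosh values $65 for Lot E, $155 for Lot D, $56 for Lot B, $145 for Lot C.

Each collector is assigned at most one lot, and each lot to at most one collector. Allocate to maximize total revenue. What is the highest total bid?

This is the linear assignment problem.
Optimal: Santos→Lot E ($130), Farahani→Lot D ($171), Costa→Lot B ($155), Ghosh→Lot C ($145) — total 130+171+155+145 = $601.
No other one-to-one assignment exceeds $601.

Maximum total: $601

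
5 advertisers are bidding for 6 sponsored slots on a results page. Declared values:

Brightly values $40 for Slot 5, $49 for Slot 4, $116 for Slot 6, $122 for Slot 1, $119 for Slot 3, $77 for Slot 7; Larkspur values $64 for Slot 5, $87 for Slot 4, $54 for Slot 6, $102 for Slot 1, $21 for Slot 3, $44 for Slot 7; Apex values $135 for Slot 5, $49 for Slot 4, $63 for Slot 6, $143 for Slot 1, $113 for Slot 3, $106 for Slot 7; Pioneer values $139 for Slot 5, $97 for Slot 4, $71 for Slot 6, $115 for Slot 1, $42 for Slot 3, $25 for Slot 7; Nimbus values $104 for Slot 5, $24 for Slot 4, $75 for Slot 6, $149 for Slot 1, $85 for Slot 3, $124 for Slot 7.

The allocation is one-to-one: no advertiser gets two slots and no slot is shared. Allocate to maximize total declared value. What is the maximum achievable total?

Max total: $612

This is a one-to-one assignment (maximum-weight bipartite matching).
Optimal: Brightly→Slot 3 ($119), Larkspur→Slot 4 ($87), Apex→Slot 1 ($143), Pioneer→Slot 5 ($139), Nimbus→Slot 7 ($124) — total 119+87+143+139+124 = $612.
Column-greedy (each slot in turn goes to its best remaining advertiser) gives $604, worse by 8.
Next-best assignment: Brightly→Slot 6, Larkspur→Slot 4, Apex→Slot 1, Pioneer→Slot 5, Nimbus→Slot 7 = $609.
Swapping Apex↔Larkspur (Apex→Slot 4 $49, Larkspur→Slot 1 $102) loses 79.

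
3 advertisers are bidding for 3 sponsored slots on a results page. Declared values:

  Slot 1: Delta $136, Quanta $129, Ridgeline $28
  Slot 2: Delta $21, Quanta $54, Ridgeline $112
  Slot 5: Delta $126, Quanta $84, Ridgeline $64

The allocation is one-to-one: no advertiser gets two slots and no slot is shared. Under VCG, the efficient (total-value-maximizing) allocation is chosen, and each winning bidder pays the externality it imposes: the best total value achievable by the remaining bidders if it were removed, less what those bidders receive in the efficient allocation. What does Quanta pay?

Quanta pays $10.

Efficient allocation: Delta→Slot 5 ($126), Quanta→Slot 1 ($129), Ridgeline→Slot 2 ($112); total welfare W = $367.
Quanta receives Slot 1 at value $129, so the others get W − 129 = $238.
Without Quanta: best allocation of the remaining 2 bidders over all 3 slots is Delta→Slot 1 ($136), Ridgeline→Slot 2 ($112), total $248.
VCG payment = (others' best without Quanta) − (others' welfare with Quanta) = 248 − 238 = $10.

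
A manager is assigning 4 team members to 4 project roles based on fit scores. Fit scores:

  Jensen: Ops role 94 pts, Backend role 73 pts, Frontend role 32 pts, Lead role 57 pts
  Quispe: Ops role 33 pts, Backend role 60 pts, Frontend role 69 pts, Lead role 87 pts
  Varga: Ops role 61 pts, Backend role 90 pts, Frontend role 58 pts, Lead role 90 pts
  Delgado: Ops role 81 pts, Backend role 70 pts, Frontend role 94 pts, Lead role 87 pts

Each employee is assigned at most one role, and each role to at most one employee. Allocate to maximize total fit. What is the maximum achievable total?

Optimal: Jensen→Ops role (94 pts), Quispe→Lead role (87 pts), Varga→Backend role (90 pts), Delgado→Frontend role (94 pts) — total 94+87+90+94 = 365 pts.
Next-best assignment: Jensen→Ops role, Quispe→Frontend role, Varga→Backend role, Delgado→Lead role = 340 pts.
No other one-to-one assignment exceeds 365 pts.

Max total: 365 pts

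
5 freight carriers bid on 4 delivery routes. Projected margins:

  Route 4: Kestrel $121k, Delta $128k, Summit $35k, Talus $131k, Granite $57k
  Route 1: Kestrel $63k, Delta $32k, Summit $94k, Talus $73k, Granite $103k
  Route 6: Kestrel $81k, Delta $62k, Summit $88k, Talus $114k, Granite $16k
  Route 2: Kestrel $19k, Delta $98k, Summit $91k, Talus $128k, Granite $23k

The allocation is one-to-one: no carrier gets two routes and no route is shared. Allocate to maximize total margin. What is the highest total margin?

Maximum total: $447k

Optimal: Delta→Route 4 ($128k), Granite→Route 1 ($103k), Summit→Route 6 ($88k), Talus→Route 2 ($128k) — total 128+103+88+128 = $447k.
Max-entry greedy (repeatedly take the single best remaining cell) gives $420k, worse by 27.
Every other assignment is strictly worse.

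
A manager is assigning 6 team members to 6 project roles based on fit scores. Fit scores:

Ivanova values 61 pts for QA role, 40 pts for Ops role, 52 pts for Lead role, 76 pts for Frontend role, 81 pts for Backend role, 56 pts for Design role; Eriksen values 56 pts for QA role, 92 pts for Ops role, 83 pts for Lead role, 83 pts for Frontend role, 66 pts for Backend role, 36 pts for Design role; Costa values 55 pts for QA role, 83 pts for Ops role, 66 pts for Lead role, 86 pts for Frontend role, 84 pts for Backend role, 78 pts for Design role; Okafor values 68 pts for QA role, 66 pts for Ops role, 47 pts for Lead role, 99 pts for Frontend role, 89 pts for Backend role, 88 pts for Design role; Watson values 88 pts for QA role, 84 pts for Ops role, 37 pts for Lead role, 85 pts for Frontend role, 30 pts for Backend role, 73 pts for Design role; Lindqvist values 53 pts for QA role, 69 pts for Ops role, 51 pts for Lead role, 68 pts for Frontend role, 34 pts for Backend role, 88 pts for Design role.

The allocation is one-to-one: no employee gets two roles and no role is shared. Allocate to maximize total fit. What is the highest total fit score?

Optimal: Ivanova→Backend role (81 pts), Eriksen→Lead role (83 pts), Costa→Ops role (83 pts), Okafor→Frontend role (99 pts), Watson→QA role (88 pts), Lindqvist→Design role (88 pts) — total 81+83+83+99+88+88 = 522 pts.
Max-entry greedy (repeatedly take the single best remaining cell) gives 503 pts, worse by 19.
Next-best assignment: Ivanova→Backend role, Eriksen→Ops role, Costa→Lead role, Okafor→Frontend role, Watson→QA role, Lindqvist→Design role = 514 pts.
Every other assignment is strictly worse.

Max total: 522 pts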